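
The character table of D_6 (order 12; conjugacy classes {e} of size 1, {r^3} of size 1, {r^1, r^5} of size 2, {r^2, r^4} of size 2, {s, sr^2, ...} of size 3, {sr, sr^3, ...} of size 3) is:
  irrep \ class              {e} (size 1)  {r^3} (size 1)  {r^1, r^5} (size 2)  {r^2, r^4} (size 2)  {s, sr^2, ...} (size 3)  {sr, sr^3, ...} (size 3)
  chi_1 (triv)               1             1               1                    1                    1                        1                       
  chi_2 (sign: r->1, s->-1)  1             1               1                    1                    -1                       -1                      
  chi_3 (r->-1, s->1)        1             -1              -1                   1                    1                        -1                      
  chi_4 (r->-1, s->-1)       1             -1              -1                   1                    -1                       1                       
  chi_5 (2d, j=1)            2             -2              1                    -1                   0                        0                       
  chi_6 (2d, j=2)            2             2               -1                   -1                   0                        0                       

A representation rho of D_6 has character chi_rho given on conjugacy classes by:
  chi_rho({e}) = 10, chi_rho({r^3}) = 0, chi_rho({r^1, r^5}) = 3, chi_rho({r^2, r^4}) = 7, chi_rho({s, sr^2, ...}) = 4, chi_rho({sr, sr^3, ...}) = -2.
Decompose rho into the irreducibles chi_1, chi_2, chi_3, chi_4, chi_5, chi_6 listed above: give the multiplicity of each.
Multiplicities: chi_1: 3, chi_2: 2, chi_3: 3, chi_4: 0, chi_5: 1, chi_6: 0.

Derivation: Use <chi_rho, chi> = (1/|G|) sum_C |C| * chi_rho(C) * conj(chi(C)) with |G| = 12 for each irreducible chi in the table:
  <chi_rho, chi_1> = (1/12)[1*(10)*conj(1) + 1*(0)*conj(1) + 2*(3)*conj(1) + 2*(7)*conj(1) + 3*(4)*conj(1) + 3*(-2)*conj(1)]
      = (1/12)[(10) + (0) + (6) + (14) + (12) + (-6)] = 36/12 = 3
  <chi_rho, chi_2> = (1/12)[1*(10)*conj(1) + 1*(0)*conj(1) + 2*(3)*conj(1) + 2*(7)*conj(1) + 3*(4)*conj(-1) + 3*(-2)*conj(-1)]
      = (1/12)[(10) + (0) + (6) + (14) + (-12) + (6)] = 24/12 = 2
  <chi_rho, chi_3> = (1/12)[1*(10)*conj(1) + 1*(0)*conj(-1) + 2*(3)*conj(-1) + 2*(7)*conj(1) + 3*(4)*conj(1) + 3*(-2)*conj(-1)]
      = (1/12)[(10) + (0) + (-6) + (14) + (12) + (6)] = 36/12 = 3
  <chi_rho, chi_4> = (1/12)[1*(10)*conj(1) + 1*(0)*conj(-1) + 2*(3)*conj(-1) + 2*(7)*conj(1) + 3*(4)*conj(-1) + 3*(-2)*conj(1)]
      = (1/12)[(10) + (0) + (-6) + (14) + (-12) + (-6)] = 0/12 = 0
  <chi_rho, chi_5> = (1/12)[1*(10)*conj(2) + 1*(0)*conj(-2) + 2*(3)*conj(1) + 2*(7)*conj(-1) + 3*(4)*conj(0) + 3*(-2)*conj(0)]
      = (1/12)[(20) + (0) + (6) + (-14) + (0) + (0)] = 12/12 = 1
  <chi_rho, chi_6> = (1/12)[1*(10)*conj(2) + 1*(0)*conj(2) + 2*(3)*conj(-1) + 2*(7)*conj(-1) + 3*(4)*conj(0) + 3*(-2)*conj(0)]
      = (1/12)[(20) + (0) + (-6) + (-14) + (0) + (0)] = 0/12 = 0
Dimension check: dim(rho) = sum (mult * dim) = 3*1 + 2*1 + 3*1 + 0*1 + 1*2 + 0*2 = 10 = chi_rho(e) = 10.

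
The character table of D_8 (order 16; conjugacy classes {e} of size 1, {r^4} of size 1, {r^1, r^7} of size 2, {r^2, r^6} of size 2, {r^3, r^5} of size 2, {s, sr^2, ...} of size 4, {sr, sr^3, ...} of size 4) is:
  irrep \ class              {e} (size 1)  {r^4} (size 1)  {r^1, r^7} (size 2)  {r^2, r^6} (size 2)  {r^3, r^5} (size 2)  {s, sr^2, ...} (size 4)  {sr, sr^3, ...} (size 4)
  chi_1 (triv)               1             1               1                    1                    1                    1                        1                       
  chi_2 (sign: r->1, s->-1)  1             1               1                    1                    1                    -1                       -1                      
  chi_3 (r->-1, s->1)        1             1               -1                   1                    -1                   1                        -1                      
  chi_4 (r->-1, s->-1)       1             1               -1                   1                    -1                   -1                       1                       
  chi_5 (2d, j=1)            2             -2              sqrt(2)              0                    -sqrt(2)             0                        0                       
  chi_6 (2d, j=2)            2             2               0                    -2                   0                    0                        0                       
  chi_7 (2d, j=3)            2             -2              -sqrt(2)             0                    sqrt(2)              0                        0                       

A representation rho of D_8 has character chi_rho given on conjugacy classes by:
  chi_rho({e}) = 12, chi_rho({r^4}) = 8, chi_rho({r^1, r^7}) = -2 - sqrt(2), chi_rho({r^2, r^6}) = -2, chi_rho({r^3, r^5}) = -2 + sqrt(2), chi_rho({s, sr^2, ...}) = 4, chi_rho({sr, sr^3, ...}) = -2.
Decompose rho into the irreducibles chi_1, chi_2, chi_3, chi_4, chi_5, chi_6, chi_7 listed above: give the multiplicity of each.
Multiplicities: chi_1: 1, chi_2: 0, chi_3: 3, chi_4: 0, chi_5: 0, chi_6: 3, chi_7: 1.

Derivation: Use <chi_rho, chi> = (1/|G|) sum_C |C| * chi_rho(C) * conj(chi(C)) with |G| = 16 for each irreducible chi in the table:
  <chi_rho, chi_1> = (1/16)[1*(12)*conj(1) + 1*(8)*conj(1) + 2*(-2 - sqrt(2))*conj(1) + 2*(-2)*conj(1) + 2*(-2 + sqrt(2))*conj(1) + 4*(4)*conj(1) + 4*(-2)*conj(1)]
      = (1/16)[(12) + (8) + (-4 - 2*sqrt(2)) + (-4) + (-4 + 2*sqrt(2)) + (16) + (-8)] = 16/16 = 1
  <chi_rho, chi_2> = (1/16)[1*(12)*conj(1) + 1*(8)*conj(1) + 2*(-2 - sqrt(2))*conj(1) + 2*(-2)*conj(1) + 2*(-2 + sqrt(2))*conj(1) + 4*(4)*conj(-1) + 4*(-2)*conj(-1)]
      = (1/16)[(12) + (8) + (-4 - 2*sqrt(2)) + (-4) + (-4 + 2*sqrt(2)) + (-16) + (8)] = 0/16 = 0
  <chi_rho, chi_3> = (1/16)[1*(12)*conj(1) + 1*(8)*conj(1) + 2*(-2 - sqrt(2))*conj(-1) + 2*(-2)*conj(1) + 2*(-2 + sqrt(2))*conj(-1) + 4*(4)*conj(1) + 4*(-2)*conj(-1)]
      = (1/16)[(12) + (8) + (2*sqrt(2) + 4) + (-4) + (4 - 2*sqrt(2)) + (16) + (8)] = 48/16 = 3
  <chi_rho, chi_4> = (1/16)[1*(12)*conj(1) + 1*(8)*conj(1) + 2*(-2 - sqrt(2))*conj(-1) + 2*(-2)*conj(1) + 2*(-2 + sqrt(2))*conj(-1) + 4*(4)*conj(-1) + 4*(-2)*conj(1)]
      = (1/16)[(12) + (8) + (2*sqrt(2) + 4) + (-4) + (4 - 2*sqrt(2)) + (-16) + (-8)] = 0/16 = 0
  <chi_rho, chi_5> = (1/16)[1*(12)*conj(2) + 1*(8)*conj(-2) + 2*(-2 - sqrt(2))*conj(sqrt(2)) + 2*(-2)*conj(0) + 2*(-2 + sqrt(2))*conj(-sqrt(2)) + 4*(4)*conj(0) + 4*(-2)*conj(0)]
      = (1/16)[(24) + (-16) + (-4*sqrt(2) - 4) + (0) + (-4 + 4*sqrt(2)) + (0) + (0)] = 0/16 = 0
  <chi_rho, chi_6> = (1/16)[1*(12)*conj(2) + 1*(8)*conj(2) + 2*(-2 - sqrt(2))*conj(0) + 2*(-2)*conj(-2) + 2*(-2 + sqrt(2))*conj(0) + 4*(4)*conj(0) + 4*(-2)*conj(0)]
      = (1/16)[(24) + (16) + (0) + (8) + (0) + (0) + (0)] = 48/16 = 3
  <chi_rho, chi_7> = (1/16)[1*(12)*conj(2) + 1*(8)*conj(-2) + 2*(-2 - sqrt(2))*conj(-sqrt(2)) + 2*(-2)*conj(0) + 2*(-2 + sqrt(2))*conj(sqrt(2)) + 4*(4)*conj(0) + 4*(-2)*conj(0)]
      = (1/16)[(24) + (-16) + (4 + 4*sqrt(2)) + (0) + (4 - 4*sqrt(2)) + (0) + (0)] = 16/16 = 1
Dimension check: dim(rho) = sum (mult * dim) = 1*1 + 0*1 + 3*1 + 0*1 + 0*2 + 3*2 + 1*2 = 12 = chi_rho(e) = 12.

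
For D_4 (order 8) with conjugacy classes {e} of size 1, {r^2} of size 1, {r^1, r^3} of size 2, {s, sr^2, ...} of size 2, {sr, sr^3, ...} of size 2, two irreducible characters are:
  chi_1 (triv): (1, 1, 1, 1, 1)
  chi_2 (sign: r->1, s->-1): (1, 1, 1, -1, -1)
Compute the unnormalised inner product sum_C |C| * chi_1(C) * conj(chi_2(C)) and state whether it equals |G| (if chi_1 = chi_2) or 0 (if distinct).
Sum = 0; so <chi_1, chi_2> = 0 (distinct irreducibles are orthogonal).

Proof sketch: Compute term by term over conjugacy classes (|C| * chi_1(C) * conj(chi_2(C))):
  1*(1)*conj(1) + 1*(1)*conj(1) + 2*(1)*conj(1) + 2*(1)*conj(-1) + 2*(1)*conj(-1)
  = (1) + (1) + (2) + (-2) + (-2)
  = 0.
Dividing by |G| = 8 gives 0/8 = 0, matching the row-orthogonality relation <chi_1, chi_2> = [chi_1 = chi_2].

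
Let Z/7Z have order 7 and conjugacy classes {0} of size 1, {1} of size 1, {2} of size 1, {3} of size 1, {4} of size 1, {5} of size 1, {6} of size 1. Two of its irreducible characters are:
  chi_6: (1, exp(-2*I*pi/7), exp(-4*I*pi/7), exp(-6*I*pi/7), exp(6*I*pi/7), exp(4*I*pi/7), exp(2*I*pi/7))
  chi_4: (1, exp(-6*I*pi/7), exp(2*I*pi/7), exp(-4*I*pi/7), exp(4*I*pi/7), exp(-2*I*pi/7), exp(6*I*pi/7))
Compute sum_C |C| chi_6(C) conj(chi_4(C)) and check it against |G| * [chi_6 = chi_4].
Sum = 0; so <chi_6, chi_4> = 0 (distinct irreducibles are orthogonal).

Justification: Compute term by term over conjugacy classes (|C| * chi_6(C) * conj(chi_4(C))):
  1*(1)*conj(1) + 1*(exp(-2*I*pi/7))*conj(exp(-6*I*pi/7)) + 1*(exp(-4*I*pi/7))*conj(exp(2*I*pi/7)) + 1*(exp(-6*I*pi/7))*conj(exp(-4*I*pi/7)) + 1*(exp(6*I*pi/7))*conj(exp(4*I*pi/7)) + 1*(exp(4*I*pi/7))*conj(exp(-2*I*pi/7)) + 1*(exp(2*I*pi/7))*conj(exp(6*I*pi/7))
  = (1) + (exp(4*I*pi/7)) + (exp(-6*I*pi/7)) + (exp(-2*I*pi/7)) + (exp(2*I*pi/7)) + (exp(6*I*pi/7)) + (exp(-4*I*pi/7))
  = 0.
(Exp terms are combined using exp(i*s)*conj(exp(i*t)) = exp(i*(s-t)), and sums of them are collapsed using the identity that for every m > 1 the m distinct m-th roots of unity sum to 0, e.g. 1 + exp(2*I*pi/3) + exp(-2*I*pi/3) = 0.)
Dividing by |G| = 7 gives 0/7 = 0, matching the row-orthogonality relation <chi_6, chi_4> = [chi_6 = chi_4].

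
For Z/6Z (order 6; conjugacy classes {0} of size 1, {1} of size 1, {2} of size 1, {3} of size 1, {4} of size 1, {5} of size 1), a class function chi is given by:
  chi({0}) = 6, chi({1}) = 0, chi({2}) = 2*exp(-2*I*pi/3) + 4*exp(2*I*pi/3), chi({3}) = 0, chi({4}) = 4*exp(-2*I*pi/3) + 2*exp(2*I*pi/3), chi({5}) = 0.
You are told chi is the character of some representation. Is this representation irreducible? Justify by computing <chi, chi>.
Not irreducible (reducible): <chi, chi> = 10 > 1.

Argument: <chi, chi> = (1/|G|) sum_C |C| * |chi(C)|^2 = (1/6)[1*|6|^2 + 1*|0|^2 + 1*|2*exp(-2*I*pi/3) + 4*exp(2*I*pi/3)|^2 + 1*|0|^2 + 1*|4*exp(-2*I*pi/3) + 2*exp(2*I*pi/3)|^2 + 1*|0|^2]
  = (1/6)[(36) + (0) + (12) + (0) + (12) + (0)] = 60/6 = 10.
(Exp terms are combined using exp(i*s)*conj(exp(i*t)) = exp(i*(s-t)), and sums of them are collapsed using the identity that for every m > 1 the m distinct m-th roots of unity sum to 0, e.g. 1 + exp(2*I*pi/3) + exp(-2*I*pi/3) = 0.)
A character is irreducible iff <chi, chi> = 1, so this representation is reducible.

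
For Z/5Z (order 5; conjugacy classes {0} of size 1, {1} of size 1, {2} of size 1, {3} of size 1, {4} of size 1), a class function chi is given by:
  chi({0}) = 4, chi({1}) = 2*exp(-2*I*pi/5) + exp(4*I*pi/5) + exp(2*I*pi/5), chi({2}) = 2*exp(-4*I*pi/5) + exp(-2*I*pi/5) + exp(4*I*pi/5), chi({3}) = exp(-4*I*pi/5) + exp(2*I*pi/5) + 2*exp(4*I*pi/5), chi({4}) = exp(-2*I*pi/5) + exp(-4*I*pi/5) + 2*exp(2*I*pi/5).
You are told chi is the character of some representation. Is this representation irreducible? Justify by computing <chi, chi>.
Not irreducible (reducible): <chi, chi> = 6 > 1.

Derivation: <chi, chi> = (1/|G|) sum_C |C| * |chi(C)|^2 = (1/5)[1*|4|^2 + 1*|2*exp(-2*I*pi/5) + exp(4*I*pi/5) + exp(2*I*pi/5)|^2 + 1*|2*exp(-4*I*pi/5) + exp(-2*I*pi/5) + exp(4*I*pi/5)|^2 + 1*|exp(-4*I*pi/5) + exp(2*I*pi/5) + 2*exp(4*I*pi/5)|^2 + 1*|exp(-2*I*pi/5) + exp(-4*I*pi/5) + 2*exp(2*I*pi/5)|^2]
  = (1/5)[(16) + (6 + 4*exp(-4*I*pi/5) + exp(-2*I*pi/5) + exp(2*I*pi/5) + 4*exp(4*I*pi/5)) + (6 + 4*exp(-2*I*pi/5) + exp(-4*I*pi/5) + exp(4*I*pi/5) + 4*exp(2*I*pi/5)) + (6 + 4*exp(-2*I*pi/5) + exp(-4*I*pi/5) + exp(4*I*pi/5) + 4*exp(2*I*pi/5)) + (6 + 4*exp(-4*I*pi/5) + exp(-2*I*pi/5) + exp(2*I*pi/5) + 4*exp(4*I*pi/5))] = 30/5 = 6.
(Exp terms are combined using exp(i*s)*conj(exp(i*t)) = exp(i*(s-t)), and sums of them are collapsed using the identity that for every m > 1 the m distinct m-th roots of unity sum to 0, e.g. 1 + exp(2*I*pi/3) + exp(-2*I*pi/3) = 0.)
A character is irreducible iff <chi, chi> = 1, so this representation is reducible.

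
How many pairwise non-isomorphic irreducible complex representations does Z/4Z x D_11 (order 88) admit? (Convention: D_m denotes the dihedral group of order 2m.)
28

Why: The number of irreducible complex representations of a finite group equals its number of conjugacy classes. For a direct product, #classes(G x H) = #classes(G) * #classes(H). Z/4Z has 4 classes (abelian), D_11 has 7 classes, so 4 * 7 = 28, so Z/4Z x D_11 (order 88) has exactly 28 irreducible complex representations.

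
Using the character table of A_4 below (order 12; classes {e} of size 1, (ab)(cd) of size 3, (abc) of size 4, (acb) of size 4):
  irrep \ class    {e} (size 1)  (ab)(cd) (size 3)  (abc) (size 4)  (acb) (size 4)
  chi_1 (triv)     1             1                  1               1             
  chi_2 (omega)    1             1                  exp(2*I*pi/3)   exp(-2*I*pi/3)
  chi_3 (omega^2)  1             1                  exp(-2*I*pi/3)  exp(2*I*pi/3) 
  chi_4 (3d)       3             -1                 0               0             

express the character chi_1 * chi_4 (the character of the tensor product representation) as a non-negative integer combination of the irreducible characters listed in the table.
chi_1 tensor chi_4 = chi_4 (all other irreducibles have multiplicity 0).

Argument: The character of a tensor product is the pointwise product (chi_1 * chi_4)(C) = chi_1(C) * chi_4(C):
  {e}: (1)*(3), (ab)(cd): (1)*(-1), (abc): (1)*(0), (acb): (1)*(0)
so (chi_1 * chi_4) takes values
  {e} -> 3, (ab)(cd) -> -1, (abc) -> 0, (acb) -> 0.
Now take the inner product of this character with each irreducible chi from the table, <chi_1*chi_4, chi> = (1/12) sum_C |C| (chi_1*chi_4)(C) conj(chi(C)):
  <chi_1*chi_4, chi_1> = (1/12)[1*(3)*conj(1) + 3*(-1)*conj(1) + 4*(0)*conj(1) + 4*(0)*conj(1)]
      = (1/12)[(3) + (-3) + (0) + (0)] = 0/12 = 0
  <chi_1*chi_4, chi_2> = (1/12)[1*(3)*conj(1) + 3*(-1)*conj(1) + 4*(0)*conj(exp(2*I*pi/3)) + 4*(0)*conj(exp(-2*I*pi/3))]
      = (1/12)[(3) + (-3) + (0) + (0)] = 0/12 = 0
  <chi_1*chi_4, chi_3> = (1/12)[1*(3)*conj(1) + 3*(-1)*conj(1) + 4*(0)*conj(exp(-2*I*pi/3)) + 4*(0)*conj(exp(2*I*pi/3))]
      = (1/12)[(3) + (-3) + (0) + (0)] = 0/12 = 0
  <chi_1*chi_4, chi_4> = (1/12)[1*(3)*conj(3) + 3*(-1)*conj(-1) + 4*(0)*conj(0) + 4*(0)*conj(0)]
      = (1/12)[(9) + (3) + (0) + (0)] = 12/12 = 1
(Exp terms are combined using exp(i*s)*conj(exp(i*t)) = exp(i*(s-t)), and sums of them are collapsed using the identity that for every m > 1 the m distinct m-th roots of unity sum to 0, e.g. 1 + exp(2*I*pi/3) + exp(-2*I*pi/3) = 0.)
Hence the multiplicities are chi_4: 1. Dimension check: dim(chi_1)*dim(chi_4) = 1*3 = 3 and sum (mult * dim) = 1*3 = 3.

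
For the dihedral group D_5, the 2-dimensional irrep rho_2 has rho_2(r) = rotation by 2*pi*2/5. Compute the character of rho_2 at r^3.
chi_{rho_2}(r^3) = 2*cos(2*pi*2*3/5) = -1/2 + sqrt(5)/2

Why: rho_2(r^3) is rotation by angle 2*pi*2*3/5, whose trace is 2*cos(2*pi*2*3/5) = -1/2 + sqrt(5)/2.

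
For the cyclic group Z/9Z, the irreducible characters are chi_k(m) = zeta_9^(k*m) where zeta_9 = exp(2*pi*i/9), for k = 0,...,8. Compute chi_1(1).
chi_1(1) = zeta_9^1 = exp(2*I*pi/9)

Justification: chi_1(1) = zeta_9^(1*1) = zeta_9^1. Since zeta_9^9 = 1, this equals zeta_9^1 = exp(2*pi*i*1/9) = exp(2*I*pi/9).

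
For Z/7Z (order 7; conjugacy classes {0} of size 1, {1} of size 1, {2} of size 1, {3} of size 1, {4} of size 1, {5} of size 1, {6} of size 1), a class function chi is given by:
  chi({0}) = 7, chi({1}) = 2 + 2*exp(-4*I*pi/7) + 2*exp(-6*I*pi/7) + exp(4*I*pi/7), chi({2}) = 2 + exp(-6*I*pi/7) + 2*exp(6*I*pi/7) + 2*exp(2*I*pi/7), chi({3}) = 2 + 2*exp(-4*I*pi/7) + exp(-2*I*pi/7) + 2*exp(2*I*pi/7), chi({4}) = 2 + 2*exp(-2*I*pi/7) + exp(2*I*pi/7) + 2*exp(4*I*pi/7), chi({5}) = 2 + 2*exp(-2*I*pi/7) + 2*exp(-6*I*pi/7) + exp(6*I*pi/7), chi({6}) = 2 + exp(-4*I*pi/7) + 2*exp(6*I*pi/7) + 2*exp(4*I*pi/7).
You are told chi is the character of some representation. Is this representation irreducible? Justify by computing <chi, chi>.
Not irreducible (reducible): <chi, chi> = 13 > 1.

Why: <chi, chi> = (1/|G|) sum_C |C| * |chi(C)|^2 = (1/7)[1*|7|^2 + 1*|2 + 2*exp(-4*I*pi/7) + 2*exp(-6*I*pi/7) + exp(4*I*pi/7)|^2 + 1*|2 + exp(-6*I*pi/7) + 2*exp(6*I*pi/7) + 2*exp(2*I*pi/7)|^2 + 1*|2 + 2*exp(-4*I*pi/7) + exp(-2*I*pi/7) + 2*exp(2*I*pi/7)|^2 + 1*|2 + 2*exp(-2*I*pi/7) + exp(2*I*pi/7) + 2*exp(4*I*pi/7)|^2 + 1*|2 + 2*exp(-2*I*pi/7) + 2*exp(-6*I*pi/7) + exp(6*I*pi/7)|^2 + 1*|2 + exp(-4*I*pi/7) + 2*exp(6*I*pi/7) + 2*exp(4*I*pi/7)|^2]
  = (1/7)[(49) + (13 + 8*exp(-4*I*pi/7) + 4*exp(-2*I*pi/7) + 6*exp(-6*I*pi/7) + 6*exp(6*I*pi/7) + 4*exp(2*I*pi/7) + 8*exp(4*I*pi/7)) + (13 + 6*exp(-2*I*pi/7) + 4*exp(-4*I*pi/7) + 8*exp(-6*I*pi/7) + 8*exp(6*I*pi/7) + 4*exp(4*I*pi/7) + 6*exp(2*I*pi/7)) + (13 + 8*exp(-2*I*pi/7) + 6*exp(-4*I*pi/7) + 4*exp(-6*I*pi/7) + 4*exp(6*I*pi/7) + 6*exp(4*I*pi/7) + 8*exp(2*I*pi/7)) + (13 + 8*exp(-2*I*pi/7) + 6*exp(-4*I*pi/7) + 4*exp(-6*I*pi/7) + 4*exp(6*I*pi/7) + 6*exp(4*I*pi/7) + 8*exp(2*I*pi/7)) + (13 + 6*exp(-2*I*pi/7) + 4*exp(-4*I*pi/7) + 8*exp(-6*I*pi/7) + 8*exp(6*I*pi/7) + 4*exp(4*I*pi/7) + 6*exp(2*I*pi/7)) + (13 + 8*exp(-4*I*pi/7) + 4*exp(-2*I*pi/7) + 6*exp(-6*I*pi/7) + 6*exp(6*I*pi/7) + 4*exp(2*I*pi/7) + 8*exp(4*I*pi/7))] = 91/7 = 13.
(Exp terms are combined using exp(i*s)*conj(exp(i*t)) = exp(i*(s-t)), and sums of them are collapsed using the identity that for every m > 1 the m distinct m-th roots of unity sum to 0, e.g. 1 + exp(2*I*pi/3) + exp(-2*I*pi/3) = 0.)
A character is irreducible iff <chi, chi> = 1, so this representation is reducible.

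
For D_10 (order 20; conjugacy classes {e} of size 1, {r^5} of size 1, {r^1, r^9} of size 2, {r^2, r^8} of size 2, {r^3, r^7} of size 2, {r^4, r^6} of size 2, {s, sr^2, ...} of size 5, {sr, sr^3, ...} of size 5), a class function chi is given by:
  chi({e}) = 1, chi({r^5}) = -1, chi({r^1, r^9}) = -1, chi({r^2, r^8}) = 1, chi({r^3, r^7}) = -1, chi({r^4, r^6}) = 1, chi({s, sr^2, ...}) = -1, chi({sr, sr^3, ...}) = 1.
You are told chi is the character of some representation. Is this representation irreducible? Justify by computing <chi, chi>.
Irreducible: <chi, chi> = 1.

Proof sketch: <chi, chi> = (1/|G|) sum_C |C| * |chi(C)|^2 = (1/20)[1*|1|^2 + 1*|-1|^2 + 2*|-1|^2 + 2*|1|^2 + 2*|-1|^2 + 2*|1|^2 + 5*|-1|^2 + 5*|1|^2]
  = (1/20)[(1) + (1) + (2) + (2) + (2) + (2) + (5) + (5)] = 20/20 = 1.
A character is irreducible iff <chi, chi> = 1, so this representation is irreducible.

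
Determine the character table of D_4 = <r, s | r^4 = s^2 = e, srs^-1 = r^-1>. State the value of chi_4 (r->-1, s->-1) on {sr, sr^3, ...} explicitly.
Conjugacy classes: {e} of size 1, {r^2} of size 1, {r^1, r^3} of size 2, {s, sr^2, ...} of size 2, {sr, sr^3, ...} of size 2.
Character table:
  irrep \ class              {e} (size 1)  {r^2} (size 1)  {r^1, r^3} (size 2)  {s, sr^2, ...} (size 2)  {sr, sr^3, ...} (size 2)
  chi_1 (triv)               1             1               1                    1                        1                       
  chi_2 (sign: r->1, s->-1)  1             1               1                    -1                       -1                      
  chi_3 (r->-1, s->1)        1             1               -1                   1                        -1                      
  chi_4 (r->-1, s->-1)       1             1               -1                   -1                       1                       
  chi_5 (2d, j=1)            2             -2              0                    0                        0                       

Spot check: chi_4 (r->-1, s->-1) on {sr, sr^3, ...} = 1.

Argument: D_4 has order 2*4 = 8 with 5 conjugacy classes, hence 5 irreducibles. Sum of squared dims 1 + 1 + 1 + 1 + 4 = 8 = |G|. Linear characters come from the abelianisation; the 2-dimensional irreps have character r^k -> 2*cos(2*pi*j*k/4), reflections -> 0.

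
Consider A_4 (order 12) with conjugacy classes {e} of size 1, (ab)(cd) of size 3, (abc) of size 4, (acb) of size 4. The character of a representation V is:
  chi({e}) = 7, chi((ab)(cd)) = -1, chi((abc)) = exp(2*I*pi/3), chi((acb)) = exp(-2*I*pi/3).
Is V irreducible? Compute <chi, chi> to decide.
Not irreducible (reducible): <chi, chi> = 5 > 1.

Why: <chi, chi> = (1/|G|) sum_C |C| * |chi(C)|^2 = (1/12)[1*|7|^2 + 3*|-1|^2 + 4*|exp(2*I*pi/3)|^2 + 4*|exp(-2*I*pi/3)|^2]
  = (1/12)[(49) + (3) + (4) + (4)] = 60/12 = 5.
(Exp terms are combined using exp(i*s)*conj(exp(i*t)) = exp(i*(s-t)), and sums of them are collapsed using the identity that for every m > 1 the m distinct m-th roots of unity sum to 0, e.g. 1 + exp(2*I*pi/3) + exp(-2*I*pi/3) = 0.)
A character is irreducible iff <chi, chi> = 1, so this representation is reducible.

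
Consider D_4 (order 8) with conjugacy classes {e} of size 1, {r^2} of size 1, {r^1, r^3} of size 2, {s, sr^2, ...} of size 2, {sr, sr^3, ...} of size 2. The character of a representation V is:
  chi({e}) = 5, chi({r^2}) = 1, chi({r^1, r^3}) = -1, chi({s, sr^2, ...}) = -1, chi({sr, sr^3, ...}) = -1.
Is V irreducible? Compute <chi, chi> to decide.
Not irreducible (reducible): <chi, chi> = 4 > 1.

<chi, chi> = (1/|G|) sum_C |C| * |chi(C)|^2 = (1/8)[1*|5|^2 + 1*|1|^2 + 2*|-1|^2 + 2*|-1|^2 + 2*|-1|^2]
  = (1/8)[(25) + (1) + (2) + (2) + (2)] = 32/8 = 4.
A character is irreducible iff <chi, chi> = 1, so this representation is reducible.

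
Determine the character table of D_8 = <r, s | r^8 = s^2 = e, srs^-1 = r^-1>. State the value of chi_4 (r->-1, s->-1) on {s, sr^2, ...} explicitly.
Conjugacy classes: {e} of size 1, {r^4} of size 1, {r^1, r^7} of size 2, {r^2, r^6} of size 2, {r^3, r^5} of size 2, {s, sr^2, ...} of size 4, {sr, sr^3, ...} of size 4.
Character table:
  irrep \ class              {e} (size 1)  {r^4} (size 1)  {r^1, r^7} (size 2)  {r^2, r^6} (size 2)  {r^3, r^5} (size 2)  {s, sr^2, ...} (size 4)  {sr, sr^3, ...} (size 4)
  chi_1 (triv)               1             1               1                    1                    1                    1                        1                       
  chi_2 (sign: r->1, s->-1)  1             1               1                    1                    1                    -1                       -1                      
  chi_3 (r->-1, s->1)        1             1               -1                   1                    -1                   1                        -1                      
  chi_4 (r->-1, s->-1)       1             1               -1                   1                    -1                   -1                       1                       
  chi_5 (2d, j=1)            2             -2              sqrt(2)              0                    -sqrt(2)             0                        0                       
  chi_6 (2d, j=2)            2             2               0                    -2                   0                    0                        0                       
  chi_7 (2d, j=3)            2             -2              -sqrt(2)             0                    sqrt(2)              0                        0                       

Spot check: chi_4 (r->-1, s->-1) on {s, sr^2, ...} = -1.

Proof sketch: D_8 has order 2*8 = 16 with 7 conjugacy classes, hence 7 irreducibles. Sum of squared dims 1 + 1 + 1 + 1 + 4 + 4 + 4 = 16 = |G|. Linear characters come from the abelianisation; the 2-dimensional irreps have character r^k -> 2*cos(2*pi*j*k/8), reflections -> 0.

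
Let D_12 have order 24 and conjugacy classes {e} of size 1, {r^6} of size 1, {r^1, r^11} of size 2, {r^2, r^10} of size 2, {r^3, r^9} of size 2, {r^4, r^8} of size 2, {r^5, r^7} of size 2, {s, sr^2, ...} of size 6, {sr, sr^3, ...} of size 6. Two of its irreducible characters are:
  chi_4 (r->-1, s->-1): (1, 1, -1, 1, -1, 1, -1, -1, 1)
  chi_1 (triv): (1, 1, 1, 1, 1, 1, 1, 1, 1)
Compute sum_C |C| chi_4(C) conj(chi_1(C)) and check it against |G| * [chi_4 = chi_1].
Sum = 0; so <chi_4, chi_1> = 0 (distinct irreducibles are orthogonal).

Argument: Compute term by term over conjugacy classes (|C| * chi_4(C) * conj(chi_1(C))):
  1*(1)*conj(1) + 1*(1)*conj(1) + 2*(-1)*conj(1) + 2*(1)*conj(1) + 2*(-1)*conj(1) + 2*(1)*conj(1) + 2*(-1)*conj(1) + 6*(-1)*conj(1) + 6*(1)*conj(1)
  = (1) + (1) + (-2) + (2) + (-2) + (2) + (-2) + (-6) + (6)
  = 0.
Dividing by |G| = 24 gives 0/24 = 0, matching the row-orthogonality relation <chi_4, chi_1> = [chi_4 = chi_1].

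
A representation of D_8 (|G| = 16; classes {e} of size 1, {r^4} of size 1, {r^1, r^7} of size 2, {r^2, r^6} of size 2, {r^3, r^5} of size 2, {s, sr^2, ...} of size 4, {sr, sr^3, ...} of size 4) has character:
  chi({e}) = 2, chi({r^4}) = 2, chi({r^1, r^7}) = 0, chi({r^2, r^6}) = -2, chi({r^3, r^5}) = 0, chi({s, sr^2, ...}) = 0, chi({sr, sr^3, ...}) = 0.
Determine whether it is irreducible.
Irreducible: <chi, chi> = 1.

Why: <chi, chi> = (1/|G|) sum_C |C| * |chi(C)|^2 = (1/16)[1*|2|^2 + 1*|2|^2 + 2*|0|^2 + 2*|-2|^2 + 2*|0|^2 + 4*|0|^2 + 4*|0|^2]
  = (1/16)[(4) + (4) + (0) + (8) + (0) + (0) + (0)] = 16/16 = 1.
A character is irreducible iff <chi, chi> = 1, so this representation is irreducible.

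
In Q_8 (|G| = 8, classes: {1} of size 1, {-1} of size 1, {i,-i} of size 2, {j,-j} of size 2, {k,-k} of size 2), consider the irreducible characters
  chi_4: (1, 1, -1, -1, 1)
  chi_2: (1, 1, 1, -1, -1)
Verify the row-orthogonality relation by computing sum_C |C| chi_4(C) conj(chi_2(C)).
Sum = 0; so <chi_4, chi_2> = 0 (distinct irreducibles are orthogonal).

Explanation: Compute term by term over conjugacy classes (|C| * chi_4(C) * conj(chi_2(C))):
  1*(1)*conj(1) + 1*(1)*conj(1) + 2*(-1)*conj(1) + 2*(-1)*conj(-1) + 2*(1)*conj(-1)
  = (1) + (1) + (-2) + (2) + (-2)
  = 0.
Dividing by |G| = 8 gives 0/8 = 0, matching the row-orthogonality relation <chi_4, chi_2> = [chi_4 = chi_2].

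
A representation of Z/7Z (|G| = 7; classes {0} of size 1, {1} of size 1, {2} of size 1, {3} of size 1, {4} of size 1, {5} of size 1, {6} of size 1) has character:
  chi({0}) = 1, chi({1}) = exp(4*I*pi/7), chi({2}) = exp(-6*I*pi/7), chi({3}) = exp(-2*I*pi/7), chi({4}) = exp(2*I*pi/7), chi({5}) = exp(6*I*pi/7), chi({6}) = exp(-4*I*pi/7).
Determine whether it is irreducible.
Irreducible: <chi, chi> = 1.

Working: <chi, chi> = (1/|G|) sum_C |C| * |chi(C)|^2 = (1/7)[1*|1|^2 + 1*|exp(4*I*pi/7)|^2 + 1*|exp(-6*I*pi/7)|^2 + 1*|exp(-2*I*pi/7)|^2 + 1*|exp(2*I*pi/7)|^2 + 1*|exp(6*I*pi/7)|^2 + 1*|exp(-4*I*pi/7)|^2]
  = (1/7)[(1) + (1) + (1) + (1) + (1) + (1) + (1)] = 7/7 = 1.
(Exp terms are combined using exp(i*s)*conj(exp(i*t)) = exp(i*(s-t)), and sums of them are collapsed using the identity that for every m > 1 the m distinct m-th roots of unity sum to 0, e.g. 1 + exp(2*I*pi/3) + exp(-2*I*pi/3) = 0.)
A character is irreducible iff <chi, chi> = 1, so this representation is irreducible.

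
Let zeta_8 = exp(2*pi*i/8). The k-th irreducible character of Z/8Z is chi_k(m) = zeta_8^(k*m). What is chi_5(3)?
chi_5(3) = zeta_8^15 = exp(-I*pi/4)

Justification: chi_5(3) = zeta_8^(5*3) = zeta_8^15. Since zeta_8^8 = 1, this equals zeta_8^7 = exp(2*pi*i*7/8) = exp(-I*pi/4).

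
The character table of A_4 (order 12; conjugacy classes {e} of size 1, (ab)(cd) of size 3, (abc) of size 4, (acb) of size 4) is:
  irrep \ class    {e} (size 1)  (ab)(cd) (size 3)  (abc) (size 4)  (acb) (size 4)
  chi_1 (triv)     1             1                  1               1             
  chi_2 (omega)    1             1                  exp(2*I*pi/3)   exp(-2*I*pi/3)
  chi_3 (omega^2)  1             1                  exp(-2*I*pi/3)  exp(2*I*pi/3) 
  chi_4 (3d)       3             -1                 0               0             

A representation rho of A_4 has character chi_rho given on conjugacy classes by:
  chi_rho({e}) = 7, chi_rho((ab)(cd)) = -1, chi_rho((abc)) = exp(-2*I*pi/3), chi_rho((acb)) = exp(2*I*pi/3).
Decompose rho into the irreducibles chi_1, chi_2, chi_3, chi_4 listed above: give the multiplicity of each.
Multiplicities: chi_1: 0, chi_2: 0, chi_3: 1, chi_4: 2.

Solution. Use <chi_rho, chi> = (1/|G|) sum_C |C| * chi_rho(C) * conj(chi(C)) with |G| = 12 for each irreducible chi in the table:
  <chi_rho, chi_1> = (1/12)[1*(7)*conj(1) + 3*(-1)*conj(1) + 4*(exp(-2*I*pi/3))*conj(1) + 4*(exp(2*I*pi/3))*conj(1)]
      = (1/12)[(7) + (-3) + (4*exp(-2*I*pi/3)) + (4*exp(2*I*pi/3))] = 0/12 = 0
  <chi_rho, chi_2> = (1/12)[1*(7)*conj(1) + 3*(-1)*conj(1) + 4*(exp(-2*I*pi/3))*conj(exp(2*I*pi/3)) + 4*(exp(2*I*pi/3))*conj(exp(-2*I*pi/3))]
      = (1/12)[(7) + (-3) + (4*exp(2*I*pi/3)) + (4*exp(-2*I*pi/3))] = 0/12 = 0
  <chi_rho, chi_3> = (1/12)[1*(7)*conj(1) + 3*(-1)*conj(1) + 4*(exp(-2*I*pi/3))*conj(exp(-2*I*pi/3)) + 4*(exp(2*I*pi/3))*conj(exp(2*I*pi/3))]
      = (1/12)[(7) + (-3) + (4) + (4)] = 12/12 = 1
  <chi_rho, chi_4> = (1/12)[1*(7)*conj(3) + 3*(-1)*conj(-1) + 4*(exp(-2*I*pi/3))*conj(0) + 4*(exp(2*I*pi/3))*conj(0)]
      = (1/12)[(21) + (3) + (0) + (0)] = 24/12 = 2
(Exp terms are combined using exp(i*s)*conj(exp(i*t)) = exp(i*(s-t)), and sums of them are collapsed using the identity that for every m > 1 the m distinct m-th roots of unity sum to 0, e.g. 1 + exp(2*I*pi/3) + exp(-2*I*pi/3) = 0.)
Dimension check: dim(rho) = sum (mult * dim) = 0*1 + 0*1 + 1*1 + 2*3 = 7 = chi_rho(e) = 7.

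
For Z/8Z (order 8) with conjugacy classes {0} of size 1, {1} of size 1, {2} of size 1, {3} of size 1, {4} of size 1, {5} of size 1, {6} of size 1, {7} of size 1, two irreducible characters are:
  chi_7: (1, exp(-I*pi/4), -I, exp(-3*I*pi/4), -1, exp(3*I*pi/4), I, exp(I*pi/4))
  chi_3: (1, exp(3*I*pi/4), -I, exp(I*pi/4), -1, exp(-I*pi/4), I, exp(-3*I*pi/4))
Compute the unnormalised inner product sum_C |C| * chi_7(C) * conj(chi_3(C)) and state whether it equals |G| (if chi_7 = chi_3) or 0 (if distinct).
Sum = 0; so <chi_7, chi_3> = 0 (distinct irreducibles are orthogonal).

Argument: Compute term by term over conjugacy classes (|C| * chi_7(C) * conj(chi_3(C))):
  1*(1)*conj(1) + 1*(exp(-I*pi/4))*conj(exp(3*I*pi/4)) + 1*(-I)*conj(-I) + 1*(exp(-3*I*pi/4))*conj(exp(I*pi/4)) + 1*(-1)*conj(-1) + 1*(exp(3*I*pi/4))*conj(exp(-I*pi/4)) + 1*(I)*conj(I) + 1*(exp(I*pi/4))*conj(exp(-3*I*pi/4))
  = (1) + (-1) + (1) + (-1) + (1) + (-1) + (1) + (-1)
  = 0.
(Exp terms are combined using exp(i*s)*conj(exp(i*t)) = exp(i*(s-t)), and sums of them are collapsed using the identity that for every m > 1 the m distinct m-th roots of unity sum to 0, e.g. 1 + exp(2*I*pi/3) + exp(-2*I*pi/3) = 0.)
Dividing by |G| = 8 gives 0/8 = 0, matching the row-orthogonality relation <chi_7, chi_3> = [chi_7 = chi_3].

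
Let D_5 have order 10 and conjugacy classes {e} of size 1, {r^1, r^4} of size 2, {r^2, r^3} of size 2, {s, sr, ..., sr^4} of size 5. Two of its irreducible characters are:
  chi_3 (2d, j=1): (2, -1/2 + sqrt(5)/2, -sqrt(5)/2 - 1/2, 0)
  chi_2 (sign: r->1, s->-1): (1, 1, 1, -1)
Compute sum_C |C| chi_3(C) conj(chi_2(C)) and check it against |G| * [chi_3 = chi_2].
Sum = 0; so <chi_3, chi_2> = 0 (distinct irreducibles are orthogonal).

Reasoning: Compute term by term over conjugacy classes (|C| * chi_3(C) * conj(chi_2(C))):
  1*(2)*conj(1) + 2*(-1/2 + sqrt(5)/2)*conj(1) + 2*(-sqrt(5)/2 - 1/2)*conj(1) + 5*(0)*conj(-1)
  = (2) + (-1 + sqrt(5)) + (-sqrt(5) - 1) + (0)
  = 0.
Dividing by |G| = 10 gives 0/10 = 0, matching the row-orthogonality relation <chi_3, chi_2> = [chi_3 = chi_2].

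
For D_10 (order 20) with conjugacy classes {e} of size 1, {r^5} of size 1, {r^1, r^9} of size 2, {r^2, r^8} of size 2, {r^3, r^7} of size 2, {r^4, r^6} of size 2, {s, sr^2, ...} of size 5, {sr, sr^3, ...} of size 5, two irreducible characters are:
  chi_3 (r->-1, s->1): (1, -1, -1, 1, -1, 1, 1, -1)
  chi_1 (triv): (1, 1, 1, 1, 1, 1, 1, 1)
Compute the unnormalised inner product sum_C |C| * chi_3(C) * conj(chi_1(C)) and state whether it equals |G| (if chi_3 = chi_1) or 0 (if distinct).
Sum = 0; so <chi_3, chi_1> = 0 (distinct irreducibles are orthogonal).

Explanation: Compute term by term over conjugacy classes (|C| * chi_3(C) * conj(chi_1(C))):
  1*(1)*conj(1) + 1*(-1)*conj(1) + 2*(-1)*conj(1) + 2*(1)*conj(1) + 2*(-1)*conj(1) + 2*(1)*conj(1) + 5*(1)*conj(1) + 5*(-1)*conj(1)
  = (1) + (-1) + (-2) + (2) + (-2) + (2) + (5) + (-5)
  = 0.
Dividing by |G| = 20 gives 0/20 = 0, matching the row-orthogonality relation <chi_3, chi_1> = [chi_3 = chi_1].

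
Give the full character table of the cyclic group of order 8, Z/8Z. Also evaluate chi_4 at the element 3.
Character table of Z/8Z (irreps indexed chi_0,...,chi_7 with chi_k(m) = zeta_8^(k*m), zeta_8 = exp(2*pi*i/8)):
  irrep \ class  {0} (size 1)  {1} (size 1)    {2} (size 1)  {3} (size 1)    {4} (size 1)  {5} (size 1)    {6} (size 1)  {7} (size 1)  
  chi_0          1             1               1             1               1             1               1             1             
  chi_1          1             exp(I*pi/4)     I             exp(3*I*pi/4)   -1            exp(-3*I*pi/4)  -I            exp(-I*pi/4)  
  chi_2          1             I               -1            -I              1             I               -1            -I            
  chi_3          1             exp(3*I*pi/4)   -I            exp(I*pi/4)     -1            exp(-I*pi/4)    I             exp(-3*I*pi/4)
  chi_4          1             -1              1             -1              1             -1              1             -1            
  chi_5          1             exp(-3*I*pi/4)  I             exp(-I*pi/4)    -1            exp(I*pi/4)     -I            exp(3*I*pi/4) 
  chi_6          1             -I              -1            I               1             -I              -1            I             
  chi_7          1             exp(-I*pi/4)    -I            exp(-3*I*pi/4)  -1            exp(3*I*pi/4)   I             exp(I*pi/4)   

Spot check: chi_4(3) = zeta_8^(4*3) = zeta_8^12 = -1.

Argument: Z/8Z is abelian, so all 8 irreducible complex representations are 1-dimensional. They are given by chi_k(m) = zeta_8^(k*m) for k = 0,...,7. Row orthogonality: sum_m chi_k(m) conj(chi_l(m)) = 8 * [k = l].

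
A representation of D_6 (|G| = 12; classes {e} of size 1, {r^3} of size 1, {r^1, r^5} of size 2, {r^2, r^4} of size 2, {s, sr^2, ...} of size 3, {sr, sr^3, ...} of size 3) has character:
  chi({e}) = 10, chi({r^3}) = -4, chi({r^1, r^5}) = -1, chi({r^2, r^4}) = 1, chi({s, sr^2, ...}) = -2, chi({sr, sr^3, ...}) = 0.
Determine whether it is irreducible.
Not irreducible (reducible): <chi, chi> = 11 > 1.

<chi, chi> = (1/|G|) sum_C |C| * |chi(C)|^2 = (1/12)[1*|10|^2 + 1*|-4|^2 + 2*|-1|^2 + 2*|1|^2 + 3*|-2|^2 + 3*|0|^2]
  = (1/12)[(100) + (16) + (2) + (2) + (12) + (0)] = 132/12 = 11.
A character is irreducible iff <chi, chi> = 1, so this representation is reducible.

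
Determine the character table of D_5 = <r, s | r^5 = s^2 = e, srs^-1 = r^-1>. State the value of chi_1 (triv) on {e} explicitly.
Conjugacy classes: {e} of size 1, {r^1, r^4} of size 2, {r^2, r^3} of size 2, {s, sr, ..., sr^4} of size 5.
Character table:
  irrep \ class              {e} (size 1)  {r^1, r^4} (size 2)  {r^2, r^3} (size 2)  {s, sr, ..., sr^4} (size 5)
  chi_1 (triv)               1             1                    1                    1                          
  chi_2 (sign: r->1, s->-1)  1             1                    1                    -1                         
  chi_3 (2d, j=1)            2             -1/2 + sqrt(5)/2     -sqrt(5)/2 - 1/2     0                          
  chi_4 (2d, j=2)            2             -sqrt(5)/2 - 1/2     -1/2 + sqrt(5)/2     0                          

Spot check: chi_1 (triv) on {e} = 1.

Argument: D_5 has order 2*5 = 10 with 4 conjugacy classes, hence 4 irreducibles. Sum of squared dims 1 + 1 + 4 + 4 = 10 = |G|. Linear characters come from the abelianisation; the 2-dimensional irreps have character r^k -> 2*cos(2*pi*j*k/5), reflections -> 0.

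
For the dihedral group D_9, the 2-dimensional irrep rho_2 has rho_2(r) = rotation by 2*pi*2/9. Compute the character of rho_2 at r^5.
chi_{rho_2}(r^5) = 2*cos(2*pi*2*5/9) = 2*cos(20*pi/9)

Solution. rho_2(r^5) is rotation by angle 2*pi*2*5/9, whose trace is 2*cos(2*pi*2*5/9) = 2*cos(20*pi/9).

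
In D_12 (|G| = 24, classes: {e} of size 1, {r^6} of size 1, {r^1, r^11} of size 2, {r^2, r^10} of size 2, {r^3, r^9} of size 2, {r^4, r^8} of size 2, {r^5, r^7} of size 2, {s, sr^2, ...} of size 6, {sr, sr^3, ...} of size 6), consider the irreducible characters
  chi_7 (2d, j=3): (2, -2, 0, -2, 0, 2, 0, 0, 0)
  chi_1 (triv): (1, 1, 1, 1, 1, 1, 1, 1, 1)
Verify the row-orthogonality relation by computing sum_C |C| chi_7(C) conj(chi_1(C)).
Sum = 0; so <chi_7, chi_1> = 0 (distinct irreducibles are orthogonal).

Proof sketch: Compute term by term over conjugacy classes (|C| * chi_7(C) * conj(chi_1(C))):
  1*(2)*conj(1) + 1*(-2)*conj(1) + 2*(0)*conj(1) + 2*(-2)*conj(1) + 2*(0)*conj(1) + 2*(2)*conj(1) + 2*(0)*conj(1) + 6*(0)*conj(1) + 6*(0)*conj(1)
  = (2) + (-2) + (0) + (-4) + (0) + (4) + (0) + (0) + (0)
  = 0.
Dividing by |G| = 24 gives 0/24 = 0, matching the row-orthogonality relation <chi_7, chi_1> = [chi_7 = chi_1].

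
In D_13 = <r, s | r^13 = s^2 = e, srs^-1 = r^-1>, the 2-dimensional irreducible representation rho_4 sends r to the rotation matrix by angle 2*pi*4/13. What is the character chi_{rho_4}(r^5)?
chi_{rho_4}(r^5) = 2*cos(2*pi*4*5/13) = -2*cos(pi/13)

Proof sketch: rho_4(r^5) is rotation by angle 2*pi*4*5/13, whose trace is 2*cos(2*pi*4*5/13) = -2*cos(pi/13).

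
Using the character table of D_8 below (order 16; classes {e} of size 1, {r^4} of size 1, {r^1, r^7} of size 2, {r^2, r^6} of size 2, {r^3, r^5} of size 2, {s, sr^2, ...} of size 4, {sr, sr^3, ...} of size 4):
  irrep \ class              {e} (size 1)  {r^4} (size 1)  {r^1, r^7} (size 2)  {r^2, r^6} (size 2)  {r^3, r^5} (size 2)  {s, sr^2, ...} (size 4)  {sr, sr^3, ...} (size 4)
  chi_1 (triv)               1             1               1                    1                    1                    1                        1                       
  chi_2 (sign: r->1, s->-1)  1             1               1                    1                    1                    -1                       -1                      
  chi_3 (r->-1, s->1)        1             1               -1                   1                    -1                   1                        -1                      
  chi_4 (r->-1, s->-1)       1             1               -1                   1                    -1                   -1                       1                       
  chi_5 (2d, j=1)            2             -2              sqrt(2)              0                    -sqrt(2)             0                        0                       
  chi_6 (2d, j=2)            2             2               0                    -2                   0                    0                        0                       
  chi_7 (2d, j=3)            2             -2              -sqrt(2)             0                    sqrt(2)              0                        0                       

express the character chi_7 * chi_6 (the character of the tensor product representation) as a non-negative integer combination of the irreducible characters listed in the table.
chi_7 tensor chi_6 = chi_5 + chi_7 (all other irreducibles have multiplicity 0).

Derivation: The character of a tensor product is the pointwise product (chi_7 * chi_6)(C) = chi_7(C) * chi_6(C):
  {e}: (2)*(2), {r^4}: (-2)*(2), {r^1, r^7}: (-sqrt(2))*(0), {r^2, r^6}: (0)*(-2), {r^3, r^5}: (sqrt(2))*(0), {s, sr^2, ...}: (0)*(0), {sr, sr^3, ...}: (0)*(0)
so (chi_7 * chi_6) takes values
  {e} -> 4, {r^4} -> -4, {r^1, r^7} -> 0, {r^2, r^6} -> 0, {r^3, r^5} -> 0, {s, sr^2, ...} -> 0, {sr, sr^3, ...} -> 0.
Now take the inner product of this character with each irreducible chi from the table, <chi_7*chi_6, chi> = (1/16) sum_C |C| (chi_7*chi_6)(C) conj(chi(C)):
  <chi_7*chi_6, chi_1> = (1/16)[1*(4)*conj(1) + 1*(-4)*conj(1) + 2*(0)*conj(1) + 2*(0)*conj(1) + 2*(0)*conj(1) + 4*(0)*conj(1) + 4*(0)*conj(1)]
      = (1/16)[(4) + (-4) + (0) + (0) + (0) + (0) + (0)] = 0/16 = 0
  <chi_7*chi_6, chi_2> = (1/16)[1*(4)*conj(1) + 1*(-4)*conj(1) + 2*(0)*conj(1) + 2*(0)*conj(1) + 2*(0)*conj(1) + 4*(0)*conj(-1) + 4*(0)*conj(-1)]
      = (1/16)[(4) + (-4) + (0) + (0) + (0) + (0) + (0)] = 0/16 = 0
  <chi_7*chi_6, chi_3> = (1/16)[1*(4)*conj(1) + 1*(-4)*conj(1) + 2*(0)*conj(-1) + 2*(0)*conj(1) + 2*(0)*conj(-1) + 4*(0)*conj(1) + 4*(0)*conj(-1)]
      = (1/16)[(4) + (-4) + (0) + (0) + (0) + (0) + (0)] = 0/16 = 0
  <chi_7*chi_6, chi_4> = (1/16)[1*(4)*conj(1) + 1*(-4)*conj(1) + 2*(0)*conj(-1) + 2*(0)*conj(1) + 2*(0)*conj(-1) + 4*(0)*conj(-1) + 4*(0)*conj(1)]
      = (1/16)[(4) + (-4) + (0) + (0) + (0) + (0) + (0)] = 0/16 = 0
  <chi_7*chi_6, chi_5> = (1/16)[1*(4)*conj(2) + 1*(-4)*conj(-2) + 2*(0)*conj(sqrt(2)) + 2*(0)*conj(0) + 2*(0)*conj(-sqrt(2)) + 4*(0)*conj(0) + 4*(0)*conj(0)]
      = (1/16)[(8) + (8) + (0) + (0) + (0) + (0) + (0)] = 16/16 = 1
  <chi_7*chi_6, chi_6> = (1/16)[1*(4)*conj(2) + 1*(-4)*conj(2) + 2*(0)*conj(0) + 2*(0)*conj(-2) + 2*(0)*conj(0) + 4*(0)*conj(0) + 4*(0)*conj(0)]
      = (1/16)[(8) + (-8) + (0) + (0) + (0) + (0) + (0)] = 0/16 = 0
  <chi_7*chi_6, chi_7> = (1/16)[1*(4)*conj(2) + 1*(-4)*conj(-2) + 2*(0)*conj(-sqrt(2)) + 2*(0)*conj(0) + 2*(0)*conj(sqrt(2)) + 4*(0)*conj(0) + 4*(0)*conj(0)]
      = (1/16)[(8) + (8) + (0) + (0) + (0) + (0) + (0)] = 16/16 = 1
Hence the multiplicities are chi_5: 1, chi_7: 1. Dimension check: dim(chi_7)*dim(chi_6) = 2*2 = 4 and sum (mult * dim) = 1*2 + 1*2 = 4.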